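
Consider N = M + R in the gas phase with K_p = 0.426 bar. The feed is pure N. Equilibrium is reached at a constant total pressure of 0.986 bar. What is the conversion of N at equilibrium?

Basis: 1 mol N initially; let X = conversion of N. Extent ξ = X.
Moles: n_N = 1 − X; n_M = X; n_R = X.
Total moles n_T = 1 + X.
y_i = n_i/n_T, p_i = y_i·P. K_p = p_M p_R / (p_N).
Setting this equal to 0.426 bar and taking the physical root (0 < X < 1) gives X = 0.549.

X = 0.549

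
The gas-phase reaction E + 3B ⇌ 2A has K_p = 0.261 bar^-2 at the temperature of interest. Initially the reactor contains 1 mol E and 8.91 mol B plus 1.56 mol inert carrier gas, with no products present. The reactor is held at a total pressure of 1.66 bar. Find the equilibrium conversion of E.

Let X = conversion of E (basis 1 mol E); extent of reaction ξ = X.
At extent ξ: n_E = 1 − X; n_B = 8.91 − 3X; n_A = 2X; n_I = 1.56 (inert).
n_T = Σnᵢ = 11.5 − 2X.
Mole fractions y_i = n_i/n_T; K_p = p_A^2 / (p_E p_B^3) with p_i = y_i·P.
Equating to 0.261 bar^-2 and solving on 0 < X < 1: X = 0.543.

X = 0.543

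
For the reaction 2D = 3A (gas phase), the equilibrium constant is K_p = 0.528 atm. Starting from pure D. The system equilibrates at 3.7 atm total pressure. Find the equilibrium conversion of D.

X = 0.290

Basis: 1 mol D initially; let X = conversion of D. Extent ξ = 0.5X.
Species balance: n_D = 1 − X; n_A = 1.5X.
n_T = Σnᵢ = 1 + 0.5X.
y_i = n_i/n_T, p_i = y_i·P. K_p = p_A^3 / (p_D^2).
Substituting and setting equal to 0.528 atm gives a polynomial in X; the root in (0,1) is X = 0.290.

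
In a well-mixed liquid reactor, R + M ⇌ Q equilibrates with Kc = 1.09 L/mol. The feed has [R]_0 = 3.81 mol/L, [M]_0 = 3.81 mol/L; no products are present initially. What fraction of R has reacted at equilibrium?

Let X = conversion of R; extent ξ = 3.81·X mol/L.
Concentrations: [R] = 3.81 − 3.81X; [M] = 3.81 − 3.81X; [Q] = 3.81X.
Kc = [Q] / ([R] [M]).
Equating to 1.09 L/mol: the physical root is X = 0.615.

X = 0.615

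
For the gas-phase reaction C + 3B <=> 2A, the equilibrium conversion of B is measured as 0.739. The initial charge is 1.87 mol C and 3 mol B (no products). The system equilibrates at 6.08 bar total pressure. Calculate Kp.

Basis: 3 mol B initially; let X = conversion of B. Extent ξ = X.
Mole table: n_C = 1.87 − X; n_B = 3 − 3X; n_A = 2X.
Total moles n_T = 4.87 − 2X.
At X = 0.739: n_C = 1.13, n_B = 0.783, n_A = 1.48, n_T = 3.39.
p_i = (n_i/n_T)·P. Kp = p_A^2 / (p_C p_B^3) = 1.25 bar^-2.

Kp = 1.25 bar^-2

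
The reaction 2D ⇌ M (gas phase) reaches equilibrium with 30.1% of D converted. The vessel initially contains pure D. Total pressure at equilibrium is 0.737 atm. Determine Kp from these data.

Let X = conversion of D (basis 1 mol D); extent of reaction ξ = 0.5X.
Mole table: n_D = 1 − X; n_M = 0.5X.
n_T = Σnᵢ = 1 − 0.5X.
At X = 0.301: n_D = 0.699, n_M = 0.15, n_T = 0.85.
p_i = (n_i/n_T)·P. Kp = p_M / (p_D^2) = 0.355 atm^-1.

Kp = 0.355 atm^-1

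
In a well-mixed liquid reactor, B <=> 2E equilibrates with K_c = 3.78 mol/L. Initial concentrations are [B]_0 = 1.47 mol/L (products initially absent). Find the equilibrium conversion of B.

Let X = conversion of B; extent ξ = 1.47·X mol/L.
Concentrations: [B] = 1.47 − 1.47X; [E] = 2.94X.
K_c = [E]^2 / ([B]).
Setting equal to 3.78 and solving for X on (0,1) gives X = 0.542.

X = 0.542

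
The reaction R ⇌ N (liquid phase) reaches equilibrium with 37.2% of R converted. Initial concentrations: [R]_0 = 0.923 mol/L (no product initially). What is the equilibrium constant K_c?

Let X = conversion of R.
Concentrations: [R] = 0.923 − 0.923X; [N] = 0.923X.
At X = 0.372: [R] = 0.58, [N] = 0.343.
K_c = [N] / ([R]) = 0.592.

K_c = 0.592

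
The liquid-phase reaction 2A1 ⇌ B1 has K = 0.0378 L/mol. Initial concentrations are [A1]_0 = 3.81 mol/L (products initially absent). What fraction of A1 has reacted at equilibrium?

X = 0.189

Let X = conversion of A1; extent ξ = 3.81X/2 mol/L.
Concentrations: [A1] = 3.81 − 3.81X; [B1] = 1.91X.
K = [B1] / ([A1]^2).
This equals 0.0378 at X = 0.189 (the root in 0 < X < 1).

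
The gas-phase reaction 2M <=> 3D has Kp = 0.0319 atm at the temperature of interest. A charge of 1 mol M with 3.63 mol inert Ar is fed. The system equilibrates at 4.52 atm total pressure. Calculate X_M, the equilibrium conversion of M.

X = 0.187

Let X = conversion of M (basis 1 mol M); extent of reaction ξ = 0.5X.
At extent ξ: n_M = 1 − X; n_D = 1.5X; n_I = 3.63 (inert).
n_T = Σnᵢ = 4.63 + 0.5X.
Mole fractions y_i = n_i/n_T; Kp = p_D^3 / (p_M^2) with p_i = y_i·P.
Equating to 0.0319 atm and solving on 0 < X < 1: X = 0.187.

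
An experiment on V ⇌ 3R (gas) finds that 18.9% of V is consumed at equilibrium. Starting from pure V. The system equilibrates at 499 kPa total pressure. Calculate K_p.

K_p = 2.95e+04 kPa^2

Let X = conversion of V (basis 1 mol V); extent of reaction ξ = X.
At extent ξ: n_V = 1 − X; n_R = 3X.
n_T = Σnᵢ = 1 + 2X.
At X = 0.189: n_V = 0.811, n_R = 0.567, n_T = 1.38.
p_i = (n_i/n_T)·P. K_p = p_R^3 / (p_V) = 2.95e+04 kPa^2.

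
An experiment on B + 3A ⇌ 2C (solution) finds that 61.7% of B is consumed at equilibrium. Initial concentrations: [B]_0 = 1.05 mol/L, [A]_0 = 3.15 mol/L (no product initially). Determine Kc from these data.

Kc = 2.38 (mol/L)^-2

Let X = conversion of B.
Concentrations: [B] = 1.05 − 1.05X; [A] = 3.15 − 3.15X; [C] = 2.1X.
At X = 0.617: [B] = 0.402, [A] = 1.21, [C] = 1.3.
Kc = [C]^2 / ([B] [A]^3) = 2.38 (mol/L)^-2.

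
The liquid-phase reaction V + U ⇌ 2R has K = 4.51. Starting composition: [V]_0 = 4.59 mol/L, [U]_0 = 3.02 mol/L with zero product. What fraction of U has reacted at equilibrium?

X = 0.620

Let X = conversion of U; extent ξ = 3.02·X mol/L.
Concentrations: [V] = 4.59 − 3.02X; [U] = 3.02 − 3.02X; [R] = 6.04X.
K = [R]^2 / ([V] [U]).
Solving K = 4.51 for X ∈ (0,1): X = 0.620.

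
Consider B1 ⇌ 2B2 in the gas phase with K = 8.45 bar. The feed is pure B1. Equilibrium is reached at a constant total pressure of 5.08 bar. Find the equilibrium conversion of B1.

X = 0.542

Take 1 mol B1 as basis and let X be its fractional conversion, so ξ = X.
Species balance: n_B1 = 1 − X; n_B2 = 2X.
Summing: n_T = 1 + X.
Mole fractions y_i = n_i/n_T; K = p_B2^2 / (p_B1) with p_i = y_i·P.
Equating to 8.45 bar and solving on 0 < X < 1: X = 0.542.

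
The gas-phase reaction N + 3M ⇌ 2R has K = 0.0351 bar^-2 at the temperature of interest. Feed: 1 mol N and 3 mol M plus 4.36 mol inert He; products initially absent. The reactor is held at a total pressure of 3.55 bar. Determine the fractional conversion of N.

X = 0.154

Basis: 1 mol N initially; let X = conversion of N. Extent ξ = X.
Species balance: n_N = 1 − X; n_M = 3 − 3X; n_R = 2X; n_I = 4.36 (inert).
Summing: n_T = 8.36 − 2X.
y_i = n_i/n_T, p_i = y_i·P. K = p_R^2 / (p_N p_M^3).
Substituting and setting equal to 0.0351 bar^-2 gives a polynomial in X; the root in (0,1) is X = 0.154.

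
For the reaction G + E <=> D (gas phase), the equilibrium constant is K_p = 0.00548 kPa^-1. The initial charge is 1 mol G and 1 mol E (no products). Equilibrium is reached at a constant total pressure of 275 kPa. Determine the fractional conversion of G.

Let X = conversion of G (basis 1 mol G); extent of reaction ξ = X.
Species balance: n_G = 1 − X; n_E = 1 − X; n_D = X.
n_T = Σnᵢ = 2 − X.
With p_i = (n_i/n_T)P, K_p = p_D / (p_G p_E).
Setting this equal to 0.00548 kPa^-1 and taking the physical root (0 < X < 1) gives X = 0.368.

X = 0.368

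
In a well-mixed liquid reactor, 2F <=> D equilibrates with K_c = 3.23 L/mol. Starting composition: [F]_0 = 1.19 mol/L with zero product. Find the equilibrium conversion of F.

X = 0.699

Let X = conversion of F; extent ξ = 1.19X/2 mol/L.
Concentrations: [F] = 1.19 − 1.19X; [D] = 0.595X.
K_c = [D] / ([F]^2).
Setting equal to 3.23 and solving for X on (0,1) gives X = 0.699.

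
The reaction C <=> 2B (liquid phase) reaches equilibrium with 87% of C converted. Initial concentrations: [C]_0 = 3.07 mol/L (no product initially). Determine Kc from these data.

Let X = conversion of C.
Concentrations: [C] = 3.07 − 3.07X; [B] = 6.14X.
At X = 0.87: [C] = 0.399, [B] = 5.34.
Kc = [B]^2 / ([C]) = 71.5 mol/L.

Kc = 71.5 mol/L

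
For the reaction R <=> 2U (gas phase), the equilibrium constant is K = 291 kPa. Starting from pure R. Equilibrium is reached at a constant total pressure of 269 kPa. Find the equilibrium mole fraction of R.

y_R = 0.369

Take 1 mol R as basis and let X be its fractional conversion, so ξ = X.
Mole table: n_R = 1 − X; n_U = 2X.
Summing: n_T = 1 + X.
Mole fractions y_i = n_i/n_T; K = p_U^2 / (p_R) with p_i = y_i·P.
Setting this equal to 291 kPa and taking the physical root (0 < X < 1) gives X = 0.461.
Then n_R = 0.539, n_T = 1.46, so y_R = 0.369.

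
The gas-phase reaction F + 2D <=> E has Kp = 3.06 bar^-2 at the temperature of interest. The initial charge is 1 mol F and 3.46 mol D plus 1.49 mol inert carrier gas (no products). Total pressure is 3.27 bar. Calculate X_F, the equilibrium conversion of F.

Basis: 1 mol F initially; let X = conversion of F. Extent ξ = X.
At extent ξ: n_F = 1 − X; n_D = 3.46 − 2X; n_E = X; n_I = 1.49 (inert).
Total moles n_T = 5.95 − 2X.
Mole fractions y_i = n_i/n_T; Kp = p_E / (p_F p_D^2) with p_i = y_i·P.
This yields a degree-3 equation in X; solving on (0,1), X = 0.849.

X = 0.849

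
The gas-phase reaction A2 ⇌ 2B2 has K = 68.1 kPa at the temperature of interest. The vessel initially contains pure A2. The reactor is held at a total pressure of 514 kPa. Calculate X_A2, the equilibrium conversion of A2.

Take 1 mol A2 as basis and let X be its fractional conversion, so ξ = X.
Species balance: n_A2 = 1 − X; n_B2 = 2X.
Total moles n_T = 1 + X.
Mole fractions y_i = n_i/n_T; K = p_B2^2 / (p_A2) with p_i = y_i·P.
Setting this equal to 68.1 kPa and taking the physical root (0 < X < 1) gives X = 0.179.

X = 0.179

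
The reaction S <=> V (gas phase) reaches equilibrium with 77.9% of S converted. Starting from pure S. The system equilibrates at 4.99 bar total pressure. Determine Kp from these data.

Let X = conversion of S (basis 1 mol S); extent of reaction ξ = X.
At extent ξ: n_S = 1 − X; n_V = X.
n_T stays at 1 (no change in mole number).
At X = 0.779: n_S = 0.221, n_V = 0.779, n_T = 1.
p_i = (n_i/n_T)·P. Kp = p_V / (p_S) = 3.52.

Kp = 3.52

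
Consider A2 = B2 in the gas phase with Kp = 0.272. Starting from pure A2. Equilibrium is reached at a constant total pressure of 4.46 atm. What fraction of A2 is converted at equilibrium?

X = 0.214

Take 1 mol A2 as basis and let X be its fractional conversion, so ξ = X.
Mole table: n_A2 = 1 − X; n_B2 = X.
n_T stays at 1 (no change in mole number).
With p_i = (n_i/n_T)P, Kp = p_B2 / (p_A2).
Setting this equal to 0.272 and taking the physical root (0 < X < 1) gives X = 0.214.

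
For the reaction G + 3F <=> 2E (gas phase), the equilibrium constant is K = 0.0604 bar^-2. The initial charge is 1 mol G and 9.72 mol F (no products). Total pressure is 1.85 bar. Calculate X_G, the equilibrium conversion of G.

X = 0.427

Let X = conversion of G (basis 1 mol G); extent of reaction ξ = X.
Species balance: n_G = 1 − X; n_F = 9.72 − 3X; n_E = 2X.
Total moles n_T = 10.7 − 2X.
Mole fractions y_i = n_i/n_T; K = p_E^2 / (p_G p_F^3) with p_i = y_i·P.
This yields a degree-4 equation in X; solving on (0,1), X = 0.427.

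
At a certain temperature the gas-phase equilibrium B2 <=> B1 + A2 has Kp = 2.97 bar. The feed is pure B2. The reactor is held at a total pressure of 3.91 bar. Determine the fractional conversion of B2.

X = 0.657

Let X = conversion of B2 (basis 1 mol B2); extent of reaction ξ = X.
Species balance: n_B2 = 1 − X; n_B1 = X; n_A2 = X.
n_T = Σnᵢ = 1 + X.
y_i = n_i/n_T, p_i = y_i·P. Kp = p_B1 p_A2 / (p_B2).
This yields a degree-2 equation in X; solving on (0,1), X = 0.657.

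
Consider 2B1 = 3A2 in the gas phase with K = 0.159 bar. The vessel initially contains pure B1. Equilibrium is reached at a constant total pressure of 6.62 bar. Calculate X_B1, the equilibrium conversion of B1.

Basis: 1 mol B1 initially; let X = conversion of B1. Extent ξ = 0.5X.
Mole table: n_B1 = 1 − X; n_A2 = 1.5X.
n_T = Σnᵢ = 1 + 0.5X.
With p_i = (n_i/n_T)P, K = p_A2^3 / (p_B1^2).
Substituting and setting equal to 0.159 bar gives a polynomial in X; the root in (0,1) is X = 0.174.

X = 0.174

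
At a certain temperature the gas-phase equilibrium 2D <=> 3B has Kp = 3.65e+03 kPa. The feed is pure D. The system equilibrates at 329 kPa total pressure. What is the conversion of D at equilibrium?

X = 0.714

Take 1 mol D as basis and let X be its fractional conversion, so ξ = 0.5X.
Species balance: n_D = 1 − X; n_B = 1.5X.
Summing: n_T = 1 + 0.5X.
y_i = n_i/n_T, p_i = y_i·P. Kp = p_B^3 / (p_D^2).
This yields a degree-3 equation in X; solving on (0,1), X = 0.714.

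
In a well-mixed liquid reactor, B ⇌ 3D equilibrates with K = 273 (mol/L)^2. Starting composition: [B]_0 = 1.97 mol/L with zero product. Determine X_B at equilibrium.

X = 0.802

Let X = conversion of B; extent ξ = 1.97·X mol/L.
Concentrations: [B] = 1.97 − 1.97X; [D] = 5.91X.
K = [D]^3 / ([B]).
Equating to 273 (mol/L)^2: the physical root is X = 0.802.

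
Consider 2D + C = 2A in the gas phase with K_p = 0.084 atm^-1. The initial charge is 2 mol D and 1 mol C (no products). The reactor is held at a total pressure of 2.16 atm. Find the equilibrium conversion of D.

Basis: 2 mol D initially; let X = conversion of D. Extent ξ = X.
Moles: n_D = 2 − 2X; n_C = 1 − X; n_A = 2X.
Summing: n_T = 3 − X.
y_i = n_i/n_T, p_i = y_i·P. K_p = p_A^2 / (p_D^2 p_C).
This yields a degree-3 equation in X; solving on (0,1), X = 0.186.

X = 0.186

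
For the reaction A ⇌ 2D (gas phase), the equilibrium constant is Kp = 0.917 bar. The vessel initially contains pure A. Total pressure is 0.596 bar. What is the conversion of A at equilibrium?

X = 0.527

Take 1 mol A as basis and let X be its fractional conversion, so ξ = X.
Species balance: n_A = 1 − X; n_D = 2X.
Summing: n_T = 1 + X.
y_i = n_i/n_T, p_i = y_i·P. Kp = p_D^2 / (p_A).
Equating to 0.917 bar and solving on 0 < X < 1: X = 0.527.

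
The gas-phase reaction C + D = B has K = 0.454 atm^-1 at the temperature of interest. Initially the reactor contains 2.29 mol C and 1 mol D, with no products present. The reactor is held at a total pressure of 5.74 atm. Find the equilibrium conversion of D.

X = 0.620

Take 1 mol D as basis and let X be its fractional conversion, so ξ = X.
Mole table: n_C = 2.29 − X; n_D = 1 − X; n_B = X.
Total moles n_T = 3.29 − X.
y_i = n_i/n_T, p_i = y_i·P. K = p_B / (p_C p_D).
Equating to 0.454 atm^-1 and solving on 0 < X < 1: X = 0.620.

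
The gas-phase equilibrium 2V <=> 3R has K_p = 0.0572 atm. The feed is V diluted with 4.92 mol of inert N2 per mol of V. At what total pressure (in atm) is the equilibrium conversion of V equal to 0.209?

P = 7 atm

Take 1 mol V as basis and let X be its fractional conversion, so ξ = 0.5X.
Mole table: n_V = 1 − X; n_R = 1.5X; n_I = 4.92 (inert).
Total moles n_T = 5.92 + 0.5X.
K_p = p_R^3 / (p_V^2) with p_i = (n_i/n_T)·P.
At X = 0.209: the mole-fraction product g(X) = Π y_i^ν_i = 0.008174. Since K_p = g(X)·P^{1}, P = (K_p/g)^(1/1) = (0.0572/0.008174)^(1/1) = 7 atm.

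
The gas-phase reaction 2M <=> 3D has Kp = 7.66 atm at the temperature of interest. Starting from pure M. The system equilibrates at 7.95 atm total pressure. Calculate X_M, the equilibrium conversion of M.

Let X = conversion of M (basis 1 mol M); extent of reaction ξ = 0.5X.
Species balance: n_M = 1 − X; n_D = 1.5X.
Total moles n_T = 1 + 0.5X.
Mole fractions y_i = n_i/n_T; Kp = p_D^3 / (p_M^2) with p_i = y_i·P.
Equating to 7.66 atm and solving on 0 < X < 1: X = 0.465.

X = 0.465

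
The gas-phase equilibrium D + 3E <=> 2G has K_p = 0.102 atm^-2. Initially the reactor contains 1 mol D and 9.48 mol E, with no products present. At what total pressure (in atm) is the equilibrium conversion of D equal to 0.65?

P = 3.06 atm

Take 1 mol D as basis and let X be its fractional conversion, so ξ = X.
Species balance: n_D = 1 − X; n_E = 9.48 − 3X; n_G = 2X.
n_T = Σnᵢ = 10.5 − 2X.
K_p = p_G^2 / (p_D p_E^3) with p_i = (n_i/n_T)·P.
At X = 0.65: the mole-fraction product g(X) = Π y_i^ν_i = 0.9531. Since K_p = g(X)·P^{-2}, P = (g/K_p)^(1/2) = (0.9531/0.102)^(1/2) = 3.06 atm.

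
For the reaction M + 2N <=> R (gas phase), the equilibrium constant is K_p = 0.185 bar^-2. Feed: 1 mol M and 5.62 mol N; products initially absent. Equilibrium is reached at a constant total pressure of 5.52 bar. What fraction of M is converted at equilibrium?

X = 0.784

Basis: 1 mol M initially; let X = conversion of M. Extent ξ = X.
At extent ξ: n_M = 1 − X; n_N = 5.62 − 2X; n_R = X.
Summing: n_T = 6.62 − 2X.
y_i = n_i/n_T, p_i = y_i·P. K_p = p_R / (p_M p_N^2).
Setting this equal to 0.185 bar^-2 and taking the physical root (0 < X < 1) gives X = 0.784.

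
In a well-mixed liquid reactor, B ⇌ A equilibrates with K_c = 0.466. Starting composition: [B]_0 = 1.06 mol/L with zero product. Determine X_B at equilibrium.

Let X = conversion of B; extent ξ = 1.06·X mol/L.
Concentrations: [B] = 1.06 − 1.06X; [A] = 1.06X.
K_c = [A] / ([B]).
Setting equal to 0.466 and solving for X on (0,1) gives X = 0.318.

X = 0.318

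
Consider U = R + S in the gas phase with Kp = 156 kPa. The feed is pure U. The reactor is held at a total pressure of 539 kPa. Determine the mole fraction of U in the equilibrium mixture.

Take 1 mol U as basis and let X be its fractional conversion, so ξ = X.
Species balance: n_U = 1 − X; n_R = X; n_S = X.
n_T = Σnᵢ = 1 + X.
With p_i = (n_i/n_T)P, Kp = p_R p_S / (p_U).
This yields a degree-2 equation in X; solving on (0,1), X = 0.474.
Then n_U = 0.526, n_T = 1.47, so y_U = 0.357.

y_U = 0.357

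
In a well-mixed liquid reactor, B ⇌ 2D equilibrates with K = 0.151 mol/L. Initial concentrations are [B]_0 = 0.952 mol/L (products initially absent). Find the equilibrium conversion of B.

Let X = conversion of B; extent ξ = 0.952·X mol/L.
Concentrations: [B] = 0.952 − 0.952X; [D] = 1.9X.
K = [D]^2 / ([B]).
Equating to 0.151 mol/L: the physical root is X = 0.180.

X = 0.180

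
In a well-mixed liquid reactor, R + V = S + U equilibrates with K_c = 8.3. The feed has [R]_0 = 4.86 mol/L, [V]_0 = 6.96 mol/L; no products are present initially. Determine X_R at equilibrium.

X = 0.850

Let X = conversion of R; extent ξ = 4.86·X mol/L.
Concentrations: [R] = 4.86 − 4.86X; [V] = 6.96 − 4.86X; [S] = 4.86X; [U] = 4.86X.
K_c = [S] [U] / ([R] [V]).
Solving K_c = 8.3 for X ∈ (0,1): X = 0.850.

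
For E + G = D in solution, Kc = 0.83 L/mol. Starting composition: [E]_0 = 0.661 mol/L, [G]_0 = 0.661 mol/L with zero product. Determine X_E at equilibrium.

Let X = conversion of E; extent ξ = 0.661·X mol/L.
Concentrations: [E] = 0.661 − 0.661X; [G] = 0.661 − 0.661X; [D] = 0.661X.
Kc = [D] / ([E] [G]).
Equating to 0.83 L/mol: the physical root is X = 0.282.

X = 0.282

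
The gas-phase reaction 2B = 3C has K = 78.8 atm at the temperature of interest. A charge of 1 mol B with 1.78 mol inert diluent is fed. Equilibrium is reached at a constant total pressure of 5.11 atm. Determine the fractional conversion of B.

X = 0.809

Take 1 mol B as basis and let X be its fractional conversion, so ξ = 0.5X.
Mole table: n_B = 1 − X; n_C = 1.5X; n_I = 1.78 (inert).
Total moles n_T = 2.78 + 0.5X.
With p_i = (n_i/n_T)P, K = p_C^3 / (p_B^2).
Equating to 78.8 atm and solving on 0 < X < 1: X = 0.809.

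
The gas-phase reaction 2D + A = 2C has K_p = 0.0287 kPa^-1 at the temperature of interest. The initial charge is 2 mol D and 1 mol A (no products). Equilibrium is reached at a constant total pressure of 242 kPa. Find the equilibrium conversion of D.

X = 0.534

Take 2 mol D as basis and let X be its fractional conversion, so ξ = X.
Mole table: n_D = 2 − 2X; n_A = 1 − X; n_C = 2X.
n_T = Σnᵢ = 3 − X.
y_i = n_i/n_T, p_i = y_i·P. K_p = p_C^2 / (p_D^2 p_A).
This yields a degree-3 equation in X; solving on (0,1), X = 0.534.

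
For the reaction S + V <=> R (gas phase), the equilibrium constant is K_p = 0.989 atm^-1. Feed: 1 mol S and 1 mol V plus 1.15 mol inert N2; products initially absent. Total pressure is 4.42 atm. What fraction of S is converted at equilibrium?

X = 0.465

Take 1 mol S as basis and let X be its fractional conversion, so ξ = X.
Moles: n_S = 1 − X; n_V = 1 − X; n_R = X; n_I = 1.15 (inert).
Summing: n_T = 3.15 − X.
With p_i = (n_i/n_T)P, K_p = p_R / (p_S p_V).
Setting this equal to 0.989 atm^-1 and taking the physical root (0 < X < 1) gives X = 0.465.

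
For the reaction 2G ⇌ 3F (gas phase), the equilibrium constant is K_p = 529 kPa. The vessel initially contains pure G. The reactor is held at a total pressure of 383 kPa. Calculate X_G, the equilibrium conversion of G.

Basis: 1 mol G initially; let X = conversion of G. Extent ξ = 0.5X.
At extent ξ: n_G = 1 − X; n_F = 1.5X.
Total moles n_T = 1 + 0.5X.
With p_i = (n_i/n_T)P, K_p = p_F^3 / (p_G^2).
Setting this equal to 529 kPa and taking the physical root (0 < X < 1) gives X = 0.502.

X = 0.502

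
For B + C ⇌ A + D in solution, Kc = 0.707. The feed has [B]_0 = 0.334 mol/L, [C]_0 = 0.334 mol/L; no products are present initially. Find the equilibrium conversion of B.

X = 0.457

Let X = conversion of B; extent ξ = 0.334·X mol/L.
Concentrations: [B] = 0.334 − 0.334X; [C] = 0.334 − 0.334X; [A] = 0.334X; [D] = 0.334X.
Kc = [A] [D] / ([B] [C]).
This equals 0.707 at X = 0.457 (the root in 0 < X < 1).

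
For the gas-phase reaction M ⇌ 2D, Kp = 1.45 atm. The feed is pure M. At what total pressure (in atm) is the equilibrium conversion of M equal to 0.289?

Let X = conversion of M (basis 1 mol M); extent of reaction ξ = X.
Moles: n_M = 1 − X; n_D = 2X.
n_T = Σnᵢ = 1 + X.
Kp = p_D^2 / (p_M) with p_i = (n_i/n_T)·P.
At X = 0.289: the mole-fraction product g(X) = Π y_i^ν_i = 0.3645. Since Kp = g(X)·P^{1}, P = (Kp/g)^(1/1) = (1.45/0.3645)^(1/1) = 3.98 atm.

P = 3.98 atm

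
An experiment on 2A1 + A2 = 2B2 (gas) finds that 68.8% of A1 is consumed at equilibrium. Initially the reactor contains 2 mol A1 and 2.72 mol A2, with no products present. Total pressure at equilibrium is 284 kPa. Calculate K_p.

K_p = 0.034 kPa^-1

Basis: 2 mol A1 initially; let X = conversion of A1. Extent ξ = X.
Moles: n_A1 = 2 − 2X; n_A2 = 2.72 − X; n_B2 = 2X.
Total moles n_T = 4.72 − X.
At X = 0.688: n_A1 = 0.624, n_A2 = 2.03, n_B2 = 1.38, n_T = 4.03.
p_i = (n_i/n_T)·P. K_p = p_B2^2 / (p_A1^2 p_A2) = 0.034 kPa^-1.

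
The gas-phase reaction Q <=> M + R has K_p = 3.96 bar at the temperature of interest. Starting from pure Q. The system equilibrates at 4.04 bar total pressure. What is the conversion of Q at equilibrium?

Basis: 1 mol Q initially; let X = conversion of Q. Extent ξ = X.
Moles: n_Q = 1 − X; n_M = X; n_R = X.
Summing: n_T = 1 + X.
With p_i = (n_i/n_T)P, K_p = p_M p_R / (p_Q).
This yields a degree-2 equation in X; solving on (0,1), X = 0.704.

X = 0.704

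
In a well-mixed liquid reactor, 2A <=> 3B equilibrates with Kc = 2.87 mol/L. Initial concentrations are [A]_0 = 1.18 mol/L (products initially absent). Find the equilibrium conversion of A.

Let X = conversion of A; extent ξ = 1.18X/2 mol/L.
Concentrations: [A] = 1.18 − 1.18X; [B] = 1.77X.
Kc = [B]^3 / ([A]^2).
Setting equal to 2.87 and solving for X on (0,1) gives X = 0.537.

X = 0.537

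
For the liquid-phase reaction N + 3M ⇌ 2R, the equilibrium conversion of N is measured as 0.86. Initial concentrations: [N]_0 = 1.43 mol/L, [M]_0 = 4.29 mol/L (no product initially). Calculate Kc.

Let X = conversion of N.
Concentrations: [N] = 1.43 − 1.43X; [M] = 4.29 − 4.29X; [R] = 2.86X.
At X = 0.86: [N] = 0.2, [M] = 0.601, [R] = 2.46.
Kc = [R]^2 / ([N] [M]^3) = 139 (mol/L)^-2.

Kc = 139 (mol/L)^-2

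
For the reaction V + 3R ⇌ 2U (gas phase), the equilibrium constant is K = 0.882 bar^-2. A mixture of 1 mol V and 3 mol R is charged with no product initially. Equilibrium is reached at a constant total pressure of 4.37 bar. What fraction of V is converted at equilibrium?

Let X = conversion of V (basis 1 mol V); extent of reaction ξ = X.
At extent ξ: n_V = 1 − X; n_R = 3 − 3X; n_U = 2X.
Total moles n_T = 4 − 2X.
Mole fractions y_i = n_i/n_T; K = p_U^2 / (p_V p_R^3) with p_i = y_i·P.
Setting this equal to 0.882 bar^-2 and taking the physical root (0 < X < 1) gives X = 0.603.

X = 0.603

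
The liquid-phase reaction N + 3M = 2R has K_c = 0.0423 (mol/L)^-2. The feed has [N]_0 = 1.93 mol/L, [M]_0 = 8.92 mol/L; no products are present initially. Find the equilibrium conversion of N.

Let X = conversion of N; extent ξ = 1.93·X mol/L.
Concentrations: [N] = 1.93 − 1.93X; [M] = 8.92 − 5.79X; [R] = 3.86X.
K_c = [R]^2 / ([N] [M]^3).
Setting equal to 0.0423 and solving for X on (0,1) gives X = 0.598.

X = 0.598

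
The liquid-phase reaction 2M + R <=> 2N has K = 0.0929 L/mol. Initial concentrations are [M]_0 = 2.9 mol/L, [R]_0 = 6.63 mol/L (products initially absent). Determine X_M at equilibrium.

X = 0.428

Let X = conversion of M; extent ξ = 2.9X/2 mol/L.
Concentrations: [M] = 2.9 − 2.9X; [R] = 6.63 − 1.45X; [N] = 2.9X.
K = [N]^2 / ([M]^2 [R]).
Setting equal to 0.0929 and solving for X on (0,1) gives X = 0.428.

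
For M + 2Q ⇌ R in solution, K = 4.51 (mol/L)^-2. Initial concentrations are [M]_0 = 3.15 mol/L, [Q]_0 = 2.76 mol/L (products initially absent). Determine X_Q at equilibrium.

Let X = conversion of Q; extent ξ = 2.76X/2 mol/L.
Concentrations: [M] = 3.15 − 1.38X; [Q] = 2.76 − 2.76X; [R] = 1.38X.
K = [R] / ([M] [Q]^2).
Setting equal to 4.51 and solving for X on (0,1) gives X = 0.867.

X = 0.867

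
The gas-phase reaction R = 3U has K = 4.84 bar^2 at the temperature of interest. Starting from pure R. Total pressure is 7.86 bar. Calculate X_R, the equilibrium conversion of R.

X = 0.162

Basis: 1 mol R initially; let X = conversion of R. Extent ξ = X.
Mole table: n_R = 1 − X; n_U = 3X.
Summing: n_T = 1 + 2X.
With p_i = (n_i/n_T)P, K = p_U^3 / (p_R).
Equating to 4.84 bar^2 and solving on 0 < X < 1: X = 0.162.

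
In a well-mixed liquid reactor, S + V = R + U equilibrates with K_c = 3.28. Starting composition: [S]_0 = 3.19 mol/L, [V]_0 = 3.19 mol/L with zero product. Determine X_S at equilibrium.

X = 0.644

Let X = conversion of S; extent ξ = 3.19·X mol/L.
Concentrations: [S] = 3.19 − 3.19X; [V] = 3.19 − 3.19X; [R] = 3.19X; [U] = 3.19X.
K_c = [R] [U] / ([S] [V]).
Equating to 3.28: the physical root is X = 0.644.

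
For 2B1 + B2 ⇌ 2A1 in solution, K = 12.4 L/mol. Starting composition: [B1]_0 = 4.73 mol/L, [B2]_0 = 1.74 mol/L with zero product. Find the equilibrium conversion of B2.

Let X = conversion of B2; extent ξ = 1.74·X mol/L.
Concentrations: [B1] = 4.73 − 3.48X; [B2] = 1.74 − 1.74X; [A1] = 3.48X.
K = [A1]^2 / ([B1]^2 [B2]).
Solving K = 12.4 for X ∈ (0,1): X = 0.861.

X = 0.861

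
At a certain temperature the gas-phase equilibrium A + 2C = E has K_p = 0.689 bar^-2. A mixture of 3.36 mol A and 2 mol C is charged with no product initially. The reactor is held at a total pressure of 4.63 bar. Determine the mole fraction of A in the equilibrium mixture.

y_A = 0.675

Let X = conversion of C (basis 2 mol C); extent of reaction ξ = X.
Mole table: n_A = 3.36 − X; n_C = 2 − 2X; n_E = X.
Total moles n_T = 5.36 − 2X.
Mole fractions y_i = n_i/n_T; K_p = p_E / (p_A p_C^2) with p_i = y_i·P.
Setting this equal to 0.689 bar^-2 and taking the physical root (0 < X < 1) gives X = 0.732.
Then n_A = 2.63, n_T = 3.9, so y_A = 0.675.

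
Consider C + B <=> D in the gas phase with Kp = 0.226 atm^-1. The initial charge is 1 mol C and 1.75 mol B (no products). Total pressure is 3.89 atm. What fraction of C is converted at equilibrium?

Basis: 1 mol C initially; let X = conversion of C. Extent ξ = X.
At extent ξ: n_C = 1 − X; n_B = 1.75 − X; n_D = X.
Summing: n_T = 2.75 − X.
Mole fractions y_i = n_i/n_T; Kp = p_D / (p_C p_B) with p_i = y_i·P.
Equating to 0.226 atm^-1 and solving on 0 < X < 1: X = 0.340.

X = 0.340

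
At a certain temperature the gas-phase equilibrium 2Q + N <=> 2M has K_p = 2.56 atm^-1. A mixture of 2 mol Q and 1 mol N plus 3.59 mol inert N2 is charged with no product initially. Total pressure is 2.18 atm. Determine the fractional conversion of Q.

Basis: 2 mol Q initially; let X = conversion of Q. Extent ξ = X.
Moles: n_Q = 2 − 2X; n_N = 1 − X; n_M = 2X; n_I = 3.59 (inert).
Summing: n_T = 6.59 − X.
y_i = n_i/n_T, p_i = y_i·P. K_p = p_M^2 / (p_Q^2 p_N).
Substituting and setting equal to 2.56 atm^-1 gives a polynomial in X; the root in (0,1) is X = 0.420.

X = 0.420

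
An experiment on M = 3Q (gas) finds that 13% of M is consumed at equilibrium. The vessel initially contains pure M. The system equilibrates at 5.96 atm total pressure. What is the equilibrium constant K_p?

K_p = 1.53 atm^2

Take 1 mol M as basis and let X be its fractional conversion, so ξ = X.
At extent ξ: n_M = 1 − X; n_Q = 3X.
Summing: n_T = 1 + 2X.
At X = 0.13: n_M = 0.87, n_Q = 0.39, n_T = 1.26.
p_i = (n_i/n_T)·P. K_p = p_Q^3 / (p_M) = 1.53 atm^2.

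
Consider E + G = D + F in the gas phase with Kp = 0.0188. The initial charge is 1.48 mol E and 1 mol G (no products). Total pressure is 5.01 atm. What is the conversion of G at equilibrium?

Take 1 mol G as basis and let X be its fractional conversion, so ξ = X.
Moles: n_E = 1.48 − X; n_G = 1 − X; n_D = X; n_F = X.
n_T stays at 2.48 (no change in mole number).
With p_i = (n_i/n_T)P, Kp = p_D p_F / (p_E p_G).
Setting this equal to 0.0188 and taking the physical root (0 < X < 1) gives X = 0.146.

X = 0.146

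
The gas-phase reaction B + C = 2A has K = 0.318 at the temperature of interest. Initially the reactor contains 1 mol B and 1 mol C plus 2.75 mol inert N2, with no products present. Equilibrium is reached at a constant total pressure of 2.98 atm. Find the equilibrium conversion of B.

X = 0.220

Let X = conversion of B (basis 1 mol B); extent of reaction ξ = X.
Moles: n_B = 1 − X; n_C = 1 − X; n_A = 2X; n_I = 2.75 (inert).
Total moles n_T = 4.75 (Δν = 0, constant).
Mole fractions y_i = n_i/n_T; K = p_A^2 / (p_B p_C) with p_i = y_i·P.
Equating to 0.318 and solving on 0 < X < 1: X = 0.220.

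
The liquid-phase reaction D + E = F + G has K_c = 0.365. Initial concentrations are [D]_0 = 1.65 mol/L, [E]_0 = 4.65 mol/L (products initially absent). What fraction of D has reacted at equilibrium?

X = 0.583

Let X = conversion of D; extent ξ = 1.65·X mol/L.
Concentrations: [D] = 1.65 − 1.65X; [E] = 4.65 − 1.65X; [F] = 1.65X; [G] = 1.65X.
K_c = [F] [G] / ([D] [E]).
Equating to 0.365: the physical root is X = 0.583.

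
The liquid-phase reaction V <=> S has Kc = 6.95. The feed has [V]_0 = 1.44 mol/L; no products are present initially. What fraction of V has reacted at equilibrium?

X = 0.874

Let X = conversion of V; extent ξ = 1.44·X mol/L.
Concentrations: [V] = 1.44 − 1.44X; [S] = 1.44X.
Kc = [S] / ([V]).
Equating to 6.95: the physical root is X = 0.874.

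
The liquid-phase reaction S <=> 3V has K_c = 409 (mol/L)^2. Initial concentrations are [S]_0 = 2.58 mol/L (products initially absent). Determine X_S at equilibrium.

X = 0.786

Let X = conversion of S; extent ξ = 2.58·X mol/L.
Concentrations: [S] = 2.58 − 2.58X; [V] = 7.74X.
K_c = [V]^3 / ([S]).
This equals 409 at X = 0.786 (the root in 0 < X < 1).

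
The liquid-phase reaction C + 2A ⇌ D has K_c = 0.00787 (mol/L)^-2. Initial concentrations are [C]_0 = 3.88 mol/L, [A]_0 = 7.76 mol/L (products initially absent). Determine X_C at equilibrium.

X = 0.223

Let X = conversion of C; extent ξ = 3.88·X mol/L.
Concentrations: [C] = 3.88 − 3.88X; [A] = 7.76 − 7.76X; [D] = 3.88X.
K_c = [D] / ([C] [A]^2).
Setting equal to 0.00787 and solving for X on (0,1) gives X = 0.223.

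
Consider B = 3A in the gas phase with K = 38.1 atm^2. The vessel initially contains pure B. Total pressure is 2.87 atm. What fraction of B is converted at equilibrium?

Take 1 mol B as basis and let X be its fractional conversion, so ξ = X.
At extent ξ: n_B = 1 − X; n_A = 3X.
Total moles n_T = 1 + 2X.
With p_i = (n_i/n_T)P, K = p_A^3 / (p_B).
Setting this equal to 38.1 atm^2 and taking the physical root (0 < X < 1) gives X = 0.675.

X = 0.675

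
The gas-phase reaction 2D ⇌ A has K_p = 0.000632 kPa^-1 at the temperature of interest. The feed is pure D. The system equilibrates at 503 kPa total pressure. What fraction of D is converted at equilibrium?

X = 0.337

Basis: 1 mol D initially; let X = conversion of D. Extent ξ = 0.5X.
Moles: n_D = 1 − X; n_A = 0.5X.
n_T = Σnᵢ = 1 − 0.5X.
Mole fractions y_i = n_i/n_T; K_p = p_A / (p_D^2) with p_i = y_i·P.
This yields a degree-2 equation in X; solving on (0,1), X = 0.337.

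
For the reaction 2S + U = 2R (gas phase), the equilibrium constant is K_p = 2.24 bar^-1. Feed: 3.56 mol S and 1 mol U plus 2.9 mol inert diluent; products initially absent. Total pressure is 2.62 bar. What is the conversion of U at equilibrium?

Let X = conversion of U (basis 1 mol U); extent of reaction ξ = X.
Species balance: n_S = 3.56 − 2X; n_U = 1 − X; n_R = 2X; n_I = 2.9 (inert).
Total moles n_T = 7.46 − X.
With p_i = (n_i/n_T)P, K_p = p_R^2 / (p_S^2 p_U).
Substituting and setting equal to 2.24 bar^-1 gives a polynomial in X; the root in (0,1) is X = 0.638.

X = 0.638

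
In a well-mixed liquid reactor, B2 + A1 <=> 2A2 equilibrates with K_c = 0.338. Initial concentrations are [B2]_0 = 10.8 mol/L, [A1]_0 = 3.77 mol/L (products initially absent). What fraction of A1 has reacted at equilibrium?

X = 0.366

Let X = conversion of A1; extent ξ = 3.77·X mol/L.
Concentrations: [B2] = 10.8 − 3.77X; [A1] = 3.77 − 3.77X; [A2] = 7.54X.
K_c = [A2]^2 / ([B2] [A1]).
Equating to 0.338: the physical root is X = 0.366.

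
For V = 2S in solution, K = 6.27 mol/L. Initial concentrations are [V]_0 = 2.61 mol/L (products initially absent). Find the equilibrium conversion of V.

Let X = conversion of V; extent ξ = 2.61·X mol/L.
Concentrations: [V] = 2.61 − 2.61X; [S] = 5.22X.
K = [S]^2 / ([V]).
Setting equal to 6.27 and solving for X on (0,1) gives X = 0.531.

X = 0.531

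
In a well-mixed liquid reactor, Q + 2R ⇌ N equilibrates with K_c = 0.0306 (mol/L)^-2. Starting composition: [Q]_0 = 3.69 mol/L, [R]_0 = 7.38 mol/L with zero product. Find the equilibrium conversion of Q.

X = 0.386

Let X = conversion of Q; extent ξ = 3.69·X mol/L.
Concentrations: [Q] = 3.69 − 3.69X; [R] = 7.38 − 7.38X; [N] = 3.69X.
K_c = [N] / ([Q] [R]^2).
Solving K_c = 0.0306 for X ∈ (0,1): X = 0.386.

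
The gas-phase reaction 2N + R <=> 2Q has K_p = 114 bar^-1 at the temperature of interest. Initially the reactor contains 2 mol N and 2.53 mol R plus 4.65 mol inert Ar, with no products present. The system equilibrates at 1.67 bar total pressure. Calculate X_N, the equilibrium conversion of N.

X = 0.861

Let X = conversion of N (basis 2 mol N); extent of reaction ξ = X.
Moles: n_N = 2 − 2X; n_R = 2.53 − X; n_Q = 2X; n_I = 4.65 (inert).
n_T = Σnᵢ = 9.18 − X.
With p_i = (n_i/n_T)P, K_p = p_Q^2 / (p_N^2 p_R).
Equating to 114 bar^-1 and solving on 0 < X < 1: X = 0.861.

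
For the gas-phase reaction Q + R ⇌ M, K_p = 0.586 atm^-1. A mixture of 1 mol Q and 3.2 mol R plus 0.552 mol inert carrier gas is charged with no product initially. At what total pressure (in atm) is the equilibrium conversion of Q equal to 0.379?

P = 1.61 atm

Let X = conversion of Q (basis 1 mol Q); extent of reaction ξ = X.
Mole table: n_Q = 1 − X; n_R = 3.2 − X; n_M = X; n_I = 0.552 (inert).
Summing: n_T = 4.75 − X.
K_p = p_M / (p_Q p_R) with p_i = (n_i/n_T)·P.
At X = 0.379: the mole-fraction product g(X) = Π y_i^ν_i = 0.9461. Since K_p = g(X)·P^{-1}, P = (g/K_p)^(1/1) = (0.9461/0.586)^(1/1) = 1.61 atm.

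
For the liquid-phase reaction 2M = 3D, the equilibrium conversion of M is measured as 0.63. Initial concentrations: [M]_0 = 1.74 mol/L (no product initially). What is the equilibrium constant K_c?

K_c = 10.7 mol/L

Let X = conversion of M.
Concentrations: [M] = 1.74 − 1.74X; [D] = 2.61X.
At X = 0.63: [M] = 0.644, [D] = 1.64.
K_c = [D]^3 / ([M]^2) = 10.7 mol/L.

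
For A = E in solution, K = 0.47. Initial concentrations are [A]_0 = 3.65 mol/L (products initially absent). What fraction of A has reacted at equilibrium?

Let X = conversion of A; extent ξ = 3.65·X mol/L.
Concentrations: [A] = 3.65 − 3.65X; [E] = 3.65X.
K = [E] / ([A]).
This equals 0.47 at X = 0.320 (the root in 0 < X < 1).

X = 0.320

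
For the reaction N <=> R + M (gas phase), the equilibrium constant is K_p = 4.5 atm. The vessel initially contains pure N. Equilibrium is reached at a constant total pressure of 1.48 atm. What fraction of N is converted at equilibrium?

Basis: 1 mol N initially; let X = conversion of N. Extent ξ = X.
Species balance: n_N = 1 − X; n_R = X; n_M = X.
n_T = Σnᵢ = 1 + X.
With p_i = (n_i/n_T)P, K_p = p_R p_M / (p_N).
This yields a degree-2 equation in X; solving on (0,1), X = 0.867.

X = 0.867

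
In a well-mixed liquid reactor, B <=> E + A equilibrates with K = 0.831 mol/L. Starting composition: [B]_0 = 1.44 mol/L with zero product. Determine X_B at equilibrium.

Let X = conversion of B; extent ξ = 1.44·X mol/L.
Concentrations: [B] = 1.44 − 1.44X; [E] = 1.44X; [A] = 1.44X.
K = [E] [A] / ([B]).
Setting equal to 0.831 and solving for X on (0,1) gives X = 0.524.

X = 0.524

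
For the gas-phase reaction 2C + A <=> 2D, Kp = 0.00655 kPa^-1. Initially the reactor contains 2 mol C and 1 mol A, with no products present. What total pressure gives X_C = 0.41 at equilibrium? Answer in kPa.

P = 324 kPa

Take 2 mol C as basis and let X be its fractional conversion, so ξ = X.
Moles: n_C = 2 − 2X; n_A = 1 − X; n_D = 2X.
Total moles n_T = 3 − X.
Kp = p_D^2 / (p_C^2 p_A) with p_i = (n_i/n_T)·P.
At X = 0.41: the mole-fraction product g(X) = Π y_i^ν_i = 2.12. Since Kp = g(X)·P^{-1}, P = (g/Kp)^(1/1) = (2.12/0.00655)^(1/1) = 324 kPa.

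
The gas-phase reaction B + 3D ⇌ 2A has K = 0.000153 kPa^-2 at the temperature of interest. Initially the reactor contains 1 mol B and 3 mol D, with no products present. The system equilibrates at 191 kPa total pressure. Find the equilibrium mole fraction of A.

y_A = 0.337

Basis: 1 mol B initially; let X = conversion of B. Extent ξ = X.
Mole table: n_B = 1 − X; n_D = 3 − 3X; n_A = 2X.
Summing: n_T = 4 − 2X.
With p_i = (n_i/n_T)P, K = p_A^2 / (p_B p_D^3).
Equating to 0.000153 kPa^-2 and solving on 0 < X < 1: X = 0.504.
Then n_A = 1.01, n_T = 2.99, so y_A = 0.337.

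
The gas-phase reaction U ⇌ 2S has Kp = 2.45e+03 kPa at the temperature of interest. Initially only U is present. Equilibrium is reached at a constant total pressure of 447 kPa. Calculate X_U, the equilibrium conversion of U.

X = 0.760

Take 1 mol U as basis and let X be its fractional conversion, so ξ = X.
Moles: n_U = 1 − X; n_S = 2X.
n_T = Σnᵢ = 1 + X.
Mole fractions y_i = n_i/n_T; Kp = p_S^2 / (p_U) with p_i = y_i·P.
Equating to 2.45e+03 kPa and solving on 0 < X < 1: X = 0.760.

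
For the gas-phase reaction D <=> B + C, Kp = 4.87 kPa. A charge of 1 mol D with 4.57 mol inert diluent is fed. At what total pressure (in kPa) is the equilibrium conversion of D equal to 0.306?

Basis: 1 mol D initially; let X = conversion of D. Extent ξ = X.
Moles: n_D = 1 − X; n_B = X; n_C = X; n_I = 4.57 (inert).
Summing: n_T = 5.57 + X.
Kp = p_B p_C / (p_D) with p_i = (n_i/n_T)·P.
At X = 0.306: the mole-fraction product g(X) = Π y_i^ν_i = 0.02296. Since Kp = g(X)·P^{1}, P = (Kp/g)^(1/1) = (4.87/0.02296)^(1/1) = 212 kPa.

P = 212 kPa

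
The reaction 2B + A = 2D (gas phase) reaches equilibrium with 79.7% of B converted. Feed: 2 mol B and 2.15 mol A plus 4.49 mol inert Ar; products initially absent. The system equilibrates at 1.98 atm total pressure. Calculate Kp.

Let X = conversion of B (basis 2 mol B); extent of reaction ξ = X.
Mole table: n_B = 2 − 2X; n_A = 2.15 − X; n_D = 2X; n_I = 4.49 (inert).
Total moles n_T = 8.64 − X.
At X = 0.797: n_B = 0.406, n_A = 1.35, n_D = 1.59, n_T = 7.84.
p_i = (n_i/n_T)·P. Kp = p_D^2 / (p_B^2 p_A) = 45.1 atm^-1.

Kp = 45.1 atm^-1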